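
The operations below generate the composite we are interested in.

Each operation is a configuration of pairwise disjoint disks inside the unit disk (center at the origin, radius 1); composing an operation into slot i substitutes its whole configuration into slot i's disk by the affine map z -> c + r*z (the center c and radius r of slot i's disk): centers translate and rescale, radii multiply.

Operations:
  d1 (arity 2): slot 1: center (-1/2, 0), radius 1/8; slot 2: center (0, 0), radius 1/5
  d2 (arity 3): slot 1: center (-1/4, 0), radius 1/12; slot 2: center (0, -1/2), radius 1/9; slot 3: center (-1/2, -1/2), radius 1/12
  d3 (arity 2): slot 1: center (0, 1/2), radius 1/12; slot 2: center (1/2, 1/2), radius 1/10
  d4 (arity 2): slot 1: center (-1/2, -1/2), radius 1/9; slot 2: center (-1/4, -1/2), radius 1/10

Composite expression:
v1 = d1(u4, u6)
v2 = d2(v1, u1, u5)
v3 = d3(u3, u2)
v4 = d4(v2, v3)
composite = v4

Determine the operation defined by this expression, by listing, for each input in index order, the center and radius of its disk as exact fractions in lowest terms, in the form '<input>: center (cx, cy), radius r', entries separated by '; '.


Below d4, radii multiply path by path; the u-disk centers shift.
input u4: composing its 3 substitution steps yields center (-115/216, -1/2), radius 1/864
input u6: composing its 3 substitution steps yields center (-19/36, -1/2), radius 1/540
input u1: composing its 2 substitution steps yields center (-1/2, -5/9), radius 1/81
input u5: composing its 2 substitution steps yields center (-5/9, -5/9), radius 1/108
input u3: composing its 2 substitution steps yields center (-1/4, -9/20), radius 1/120
input u2: composing its 2 substitution steps yields center (-1/5, -9/20), radius 1/100

u1: center (-1/2, -5/9), radius 1/81; u2: center (-1/5, -9/20), radius 1/100; u3: center (-1/4, -9/20), radius 1/120; u4: center (-115/216, -1/2), radius 1/864; u5: center (-5/9, -5/9), radius 1/108; u6: center (-19/36, -1/2), radius 1/540


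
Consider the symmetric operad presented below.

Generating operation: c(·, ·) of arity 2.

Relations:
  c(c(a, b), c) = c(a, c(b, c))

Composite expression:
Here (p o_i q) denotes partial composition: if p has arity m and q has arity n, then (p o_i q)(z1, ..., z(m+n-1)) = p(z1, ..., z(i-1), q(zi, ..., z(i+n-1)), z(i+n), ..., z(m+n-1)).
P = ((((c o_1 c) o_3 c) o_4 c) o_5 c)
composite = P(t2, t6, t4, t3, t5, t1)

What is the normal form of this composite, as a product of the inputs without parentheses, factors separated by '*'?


t2 * t6 * t4 * t3 * t5 * t1

Key point: c is associative — brackets drop, the t-order remains.
c(t2, t6) flattens to t2 * t6
c(t5, t1) flattens to t5 * t1
c(t3, c(t5, t1)) flattens to t3 * t5 * t1
c(t4, c(t3, c(t5, t1))) flattens to t4 * t3 * t5 * t1
c(c(t2, t6), c(t4, c(t3, c(t5, t1)))) flattens to t2 * t6 * t4 * t3 * t5 * t1


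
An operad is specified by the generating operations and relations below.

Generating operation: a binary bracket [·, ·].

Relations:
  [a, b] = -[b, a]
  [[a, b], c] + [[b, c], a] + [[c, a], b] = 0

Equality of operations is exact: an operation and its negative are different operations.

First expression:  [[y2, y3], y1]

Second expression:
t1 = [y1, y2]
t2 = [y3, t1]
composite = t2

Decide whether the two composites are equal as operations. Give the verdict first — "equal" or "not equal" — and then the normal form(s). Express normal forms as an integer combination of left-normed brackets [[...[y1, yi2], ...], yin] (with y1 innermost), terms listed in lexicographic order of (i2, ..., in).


In normal form, the first expression is -[[y1, y2], y3] + [[y1, y3], y2]
In normal form, the second expression is -[[y1, y2], y3]
The forms do not match — not equal.

not equal: they reduce to -[[y1, y2], y3] + [[y1, y3], y2] and -[[y1, y2], y3]


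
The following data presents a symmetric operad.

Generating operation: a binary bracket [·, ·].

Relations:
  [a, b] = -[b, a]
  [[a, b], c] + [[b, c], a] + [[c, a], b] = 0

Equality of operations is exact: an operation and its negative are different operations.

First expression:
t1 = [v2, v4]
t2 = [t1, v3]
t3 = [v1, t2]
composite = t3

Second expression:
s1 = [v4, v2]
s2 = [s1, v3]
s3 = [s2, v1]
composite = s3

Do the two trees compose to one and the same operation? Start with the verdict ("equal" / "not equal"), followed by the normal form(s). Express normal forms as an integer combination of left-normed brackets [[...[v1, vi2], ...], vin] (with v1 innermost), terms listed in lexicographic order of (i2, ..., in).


The first expression, normalized: [[[v1, v2], v4], v3] - [[[v1, v3], v2], v4] + [[[v1, v3], v4], v2] - [[[v1, v4], v2], v3]
The second expression, normalized: [[[v1, v2], v4], v3] - [[[v1, v3], v2], v4] + [[[v1, v3], v4], v2] - [[[v1, v4], v2], v3]
Both agree, so they are equal.

equal; both compose to [[[v1, v2], v4], v3] - [[[v1, v3], v2], v4] + [[[v1, v3], v4], v2] - [[[v1, v4], v2], v3]


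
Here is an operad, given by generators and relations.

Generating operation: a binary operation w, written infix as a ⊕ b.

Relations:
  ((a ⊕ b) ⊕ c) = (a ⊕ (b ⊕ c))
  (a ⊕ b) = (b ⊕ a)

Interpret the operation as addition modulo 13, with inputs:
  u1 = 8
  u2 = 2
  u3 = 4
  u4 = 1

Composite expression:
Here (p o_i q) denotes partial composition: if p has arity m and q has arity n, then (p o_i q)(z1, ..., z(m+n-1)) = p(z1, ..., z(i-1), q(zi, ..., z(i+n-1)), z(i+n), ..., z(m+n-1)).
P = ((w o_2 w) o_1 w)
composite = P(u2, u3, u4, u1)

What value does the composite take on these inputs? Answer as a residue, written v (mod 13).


2 (mod 13)

(u2 ⊕ u3) = 6
(u4 ⊕ u1) = 9
((u2 ⊕ u3) ⊕ (u4 ⊕ u1)) = 2


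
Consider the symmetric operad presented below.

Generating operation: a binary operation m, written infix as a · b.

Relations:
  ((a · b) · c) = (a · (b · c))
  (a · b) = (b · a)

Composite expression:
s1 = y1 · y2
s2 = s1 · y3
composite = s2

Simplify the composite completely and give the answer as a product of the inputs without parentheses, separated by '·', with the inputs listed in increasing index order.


Key point: m commutes, so take the y-inputs in any fixed order.
(y1 · y2) spells out as y1 · y2
((y1 · y2) · y3) spells out as y1 · y2 · y3
commutativity sorts the factors: y1 · y2 · y3

y1 · y2 · y3


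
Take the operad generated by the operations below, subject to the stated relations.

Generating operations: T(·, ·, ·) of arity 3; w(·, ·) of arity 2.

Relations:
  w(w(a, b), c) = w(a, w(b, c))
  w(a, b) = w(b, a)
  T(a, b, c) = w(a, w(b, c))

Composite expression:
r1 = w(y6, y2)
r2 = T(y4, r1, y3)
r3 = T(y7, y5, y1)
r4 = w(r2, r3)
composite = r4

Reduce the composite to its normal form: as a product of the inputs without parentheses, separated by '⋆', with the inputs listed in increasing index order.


y1 ⋆ y2 ⋆ y3 ⋆ y4 ⋆ y5 ⋆ y6 ⋆ y7

With w associative and commutative, the y-input set is all that matters.
w(y6, y2) flattens to y6 ⋆ y2
T(y4, w(y6, y2), y3) flattens to y4 ⋆ y6 ⋆ y2 ⋆ y3
T(y7, y5, y1) flattens to y7 ⋆ y5 ⋆ y1
w(T(y4, w(y6, y2), y3), T(y7, y5, y1)) flattens to y4 ⋆ y6 ⋆ y2 ⋆ y3 ⋆ y7 ⋆ y5 ⋆ y1
sorting the factors by input index: y1 ⋆ y2 ⋆ y3 ⋆ y4 ⋆ y5 ⋆ y6 ⋆ y7


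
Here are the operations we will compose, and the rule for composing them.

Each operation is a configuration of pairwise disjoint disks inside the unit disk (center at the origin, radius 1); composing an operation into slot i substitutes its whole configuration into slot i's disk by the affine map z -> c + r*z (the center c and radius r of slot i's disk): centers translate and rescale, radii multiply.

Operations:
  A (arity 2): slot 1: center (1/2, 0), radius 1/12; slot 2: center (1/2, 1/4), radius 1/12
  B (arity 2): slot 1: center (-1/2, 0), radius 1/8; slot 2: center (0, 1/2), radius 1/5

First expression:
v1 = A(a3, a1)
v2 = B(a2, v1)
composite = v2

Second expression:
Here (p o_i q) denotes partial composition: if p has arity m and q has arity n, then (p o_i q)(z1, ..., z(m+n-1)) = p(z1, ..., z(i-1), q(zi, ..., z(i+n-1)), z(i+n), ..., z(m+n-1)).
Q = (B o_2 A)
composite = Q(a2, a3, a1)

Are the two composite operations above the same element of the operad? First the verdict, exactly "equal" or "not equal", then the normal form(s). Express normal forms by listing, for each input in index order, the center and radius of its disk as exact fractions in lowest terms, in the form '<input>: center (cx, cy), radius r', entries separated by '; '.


The first expression reduces to a1: center (1/10, 11/20), radius 1/60; a2: center (-1/2, 0), radius 1/8; a3: center (1/10, 1/2), radius 1/60
The second expression reduces to a1: center (1/10, 11/20), radius 1/60; a2: center (-1/2, 0), radius 1/8; a3: center (1/10, 1/2), radius 1/60
Both agree, so they are equal.

equal: each reduces to a1: center (1/10, 11/20), radius 1/60; a2: center (-1/2, 0), radius 1/8; a3: center (1/10, 1/2), radius 1/60


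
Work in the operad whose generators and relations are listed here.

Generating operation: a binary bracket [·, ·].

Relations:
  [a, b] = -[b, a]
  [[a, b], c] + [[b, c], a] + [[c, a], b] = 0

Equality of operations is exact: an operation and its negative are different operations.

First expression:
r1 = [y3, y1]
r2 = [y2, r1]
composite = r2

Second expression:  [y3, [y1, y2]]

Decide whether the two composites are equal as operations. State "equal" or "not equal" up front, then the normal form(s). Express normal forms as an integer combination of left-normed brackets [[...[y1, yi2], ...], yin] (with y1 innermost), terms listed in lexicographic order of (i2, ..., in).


In normal form, the first expression is [[y1, y3], y2]
In normal form, the second expression is -[[y1, y2], y3]
Distinct normal forms: not equal.

not equal; the first gives [[y1, y3], y2] and the second -[[y1, y2], y3]


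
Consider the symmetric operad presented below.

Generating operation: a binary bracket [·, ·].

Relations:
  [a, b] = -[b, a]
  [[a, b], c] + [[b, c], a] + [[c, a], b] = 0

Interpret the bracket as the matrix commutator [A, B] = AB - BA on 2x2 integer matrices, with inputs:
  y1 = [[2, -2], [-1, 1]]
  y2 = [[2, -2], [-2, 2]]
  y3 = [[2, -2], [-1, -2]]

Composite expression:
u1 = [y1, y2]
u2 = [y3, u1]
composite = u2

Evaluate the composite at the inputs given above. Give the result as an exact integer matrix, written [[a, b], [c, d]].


[[-6, 0], [-12, 6]]

[y1, y2] = [[2, -2], [2, -2]]
[y3, [y1, y2]] = [[-6, 0], [-12, 6]]


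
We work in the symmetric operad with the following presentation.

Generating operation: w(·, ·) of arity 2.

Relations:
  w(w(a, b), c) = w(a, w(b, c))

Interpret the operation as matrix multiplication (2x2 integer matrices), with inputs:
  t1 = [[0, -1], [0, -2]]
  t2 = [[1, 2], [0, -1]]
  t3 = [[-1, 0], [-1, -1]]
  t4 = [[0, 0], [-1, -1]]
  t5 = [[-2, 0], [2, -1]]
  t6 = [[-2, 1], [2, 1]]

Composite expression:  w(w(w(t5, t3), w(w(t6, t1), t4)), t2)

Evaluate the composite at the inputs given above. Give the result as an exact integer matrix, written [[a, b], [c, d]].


[[0, 0], [4, 4]]

w(t5, t3) = [[2, 0], [-1, 1]]
w(t6, t1) = [[0, 0], [0, -4]]
w(w(t6, t1), t4) = [[0, 0], [4, 4]]
w(w(t5, t3), w(w(t6, t1), t4)) = [[0, 0], [4, 4]]
w(w(w(t5, t3), w(w(t6, t1), t4)), t2) = [[0, 0], [4, 4]]


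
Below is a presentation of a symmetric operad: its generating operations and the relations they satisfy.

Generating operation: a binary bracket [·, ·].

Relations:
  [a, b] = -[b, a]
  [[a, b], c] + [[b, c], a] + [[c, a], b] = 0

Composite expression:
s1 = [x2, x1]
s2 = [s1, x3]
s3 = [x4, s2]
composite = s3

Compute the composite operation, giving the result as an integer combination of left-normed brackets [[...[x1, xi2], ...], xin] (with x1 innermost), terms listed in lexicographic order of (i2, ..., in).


[[[x1, x2], x3], x4]

Antisymmetry and Jacobi reduce to x1-anchored left-normed brackets.
Composite bracket: [x4, [[x2, x1], x3]]
Full expansion: 8 signed words from ab - ba (2^3 = 8).
Keep just the words that open with x1:
  the word x1x2x3x4 carries sign +1 and contributes +[[[x1, x2], x3], x4]


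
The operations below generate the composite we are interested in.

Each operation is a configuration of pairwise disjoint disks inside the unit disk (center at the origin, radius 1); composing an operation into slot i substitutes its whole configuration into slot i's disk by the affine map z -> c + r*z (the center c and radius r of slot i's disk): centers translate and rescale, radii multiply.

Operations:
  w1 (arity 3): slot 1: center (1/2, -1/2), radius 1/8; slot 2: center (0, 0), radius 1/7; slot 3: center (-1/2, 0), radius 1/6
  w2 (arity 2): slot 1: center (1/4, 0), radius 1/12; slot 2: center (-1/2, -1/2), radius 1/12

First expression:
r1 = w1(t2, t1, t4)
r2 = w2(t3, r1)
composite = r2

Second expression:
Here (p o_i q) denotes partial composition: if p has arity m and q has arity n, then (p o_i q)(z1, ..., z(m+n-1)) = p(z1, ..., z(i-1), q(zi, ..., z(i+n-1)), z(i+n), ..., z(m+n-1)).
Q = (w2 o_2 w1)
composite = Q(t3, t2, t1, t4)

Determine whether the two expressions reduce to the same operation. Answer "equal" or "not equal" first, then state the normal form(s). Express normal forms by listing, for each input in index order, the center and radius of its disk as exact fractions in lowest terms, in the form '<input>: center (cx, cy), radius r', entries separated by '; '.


The first composite normalizes to t1: center (-1/2, -1/2), radius 1/84; t2: center (-11/24, -13/24), radius 1/96; t3: center (1/4, 0), radius 1/12; t4: center (-13/24, -1/2), radius 1/72
The second composite normalizes to t1: center (-1/2, -1/2), radius 1/84; t2: center (-11/24, -13/24), radius 1/96; t3: center (1/4, 0), radius 1/12; t4: center (-13/24, -1/2), radius 1/72
One common form — equal.

equal — both sides give t1: center (-1/2, -1/2), radius 1/84; t2: center (-11/24, -13/24), radius 1/96; t3: center (1/4, 0), radius 1/12; t4: center (-13/24, -1/2), radius 1/72


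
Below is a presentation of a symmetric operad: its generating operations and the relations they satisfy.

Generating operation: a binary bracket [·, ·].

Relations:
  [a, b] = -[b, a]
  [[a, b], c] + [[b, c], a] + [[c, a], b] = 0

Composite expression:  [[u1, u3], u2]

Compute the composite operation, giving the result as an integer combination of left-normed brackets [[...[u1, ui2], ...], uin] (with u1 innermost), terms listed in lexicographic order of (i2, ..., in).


[[u1, u3], u2]

In the tensor algebra, words opening u1 carry the u1-anchored form.
Composite bracket: [[u1, u3], u2]
The bracket unfolds into 4 signed words via [a, b] = ab - ba (2^2 = 4).
Collect the words opening with u1:
  the word u1u3u2 carries sign +1 and contributes +[[u1, u3], u2]


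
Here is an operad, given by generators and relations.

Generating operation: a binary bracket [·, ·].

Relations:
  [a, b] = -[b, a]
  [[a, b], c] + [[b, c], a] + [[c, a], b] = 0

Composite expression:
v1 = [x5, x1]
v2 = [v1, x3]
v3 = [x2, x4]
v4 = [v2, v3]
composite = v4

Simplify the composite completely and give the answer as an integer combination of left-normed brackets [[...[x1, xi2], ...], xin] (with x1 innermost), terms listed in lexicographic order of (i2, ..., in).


A multilinear Lie element is pinned by x1-initial words (x1 innermost).
Composite bracket: [[[x5, x1], x3], [x2, x4]]
Under [a, b] = ab - ba we get 16 signed associative words (2^4 = 16).
The x1-initial words carry the normal form:
  x1x5x3x2x4 (sign -1) contributes -[[[[x1, x5], x3], x2], x4]
  x1x5x3x4x2 (sign +1) contributes +[[[[x1, x5], x3], x4], x2]

-[[[[x1, x5], x3], x2], x4] + [[[[x1, x5], x3], x4], x2]


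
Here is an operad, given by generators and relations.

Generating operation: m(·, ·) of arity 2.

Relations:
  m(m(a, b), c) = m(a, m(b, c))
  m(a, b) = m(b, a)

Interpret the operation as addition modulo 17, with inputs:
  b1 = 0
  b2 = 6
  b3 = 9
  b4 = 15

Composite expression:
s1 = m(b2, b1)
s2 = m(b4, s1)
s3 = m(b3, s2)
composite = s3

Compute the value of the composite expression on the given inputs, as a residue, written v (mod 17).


m(b2, b1) = 6
m(b4, m(b2, b1)) = 4
m(b3, m(b4, m(b2, b1))) = 13

13 (mod 17)


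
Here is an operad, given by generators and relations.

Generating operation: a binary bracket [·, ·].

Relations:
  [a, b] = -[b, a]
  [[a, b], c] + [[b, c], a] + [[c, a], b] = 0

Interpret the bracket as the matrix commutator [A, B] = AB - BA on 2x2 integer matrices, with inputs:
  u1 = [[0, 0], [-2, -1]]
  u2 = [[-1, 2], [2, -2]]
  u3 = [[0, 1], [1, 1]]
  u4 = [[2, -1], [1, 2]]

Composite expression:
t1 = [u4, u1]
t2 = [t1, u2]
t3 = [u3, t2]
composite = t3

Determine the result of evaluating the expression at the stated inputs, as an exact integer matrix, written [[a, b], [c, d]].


[[-14, -7], [-7, 14]]

[u4, u1] = [[2, 1], [1, -2]]
[[u4, u1], u2] = [[0, 7], [-7, 0]]
[u3, [[u4, u1], u2]] = [[-14, -7], [-7, 14]]


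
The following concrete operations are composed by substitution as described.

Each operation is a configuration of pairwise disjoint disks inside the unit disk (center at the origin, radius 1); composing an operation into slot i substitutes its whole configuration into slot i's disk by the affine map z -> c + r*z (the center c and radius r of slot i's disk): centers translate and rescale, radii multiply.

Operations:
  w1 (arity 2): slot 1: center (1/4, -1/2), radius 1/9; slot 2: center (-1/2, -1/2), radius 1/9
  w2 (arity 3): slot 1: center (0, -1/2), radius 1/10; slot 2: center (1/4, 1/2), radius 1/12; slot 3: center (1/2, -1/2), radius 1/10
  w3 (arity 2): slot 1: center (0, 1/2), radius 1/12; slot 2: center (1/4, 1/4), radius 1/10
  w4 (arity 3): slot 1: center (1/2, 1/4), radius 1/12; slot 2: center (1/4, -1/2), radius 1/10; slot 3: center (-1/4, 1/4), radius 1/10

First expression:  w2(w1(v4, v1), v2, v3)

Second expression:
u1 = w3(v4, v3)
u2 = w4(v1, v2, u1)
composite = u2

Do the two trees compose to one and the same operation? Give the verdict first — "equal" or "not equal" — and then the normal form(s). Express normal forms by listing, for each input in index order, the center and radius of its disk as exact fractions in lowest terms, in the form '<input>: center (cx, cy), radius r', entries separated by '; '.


not equal: they reduce to v1: center (-1/20, -11/20), radius 1/90; v2: center (1/4, 1/2), radius 1/12; v3: center (1/2, -1/2), radius 1/10; v4: center (1/40, -11/20), radius 1/90 and v1: center (1/2, 1/4), radius 1/12; v2: center (1/4, -1/2), radius 1/10; v3: center (-9/40, 11/40), radius 1/100; v4: center (-1/4, 3/10), radius 1/120

In normal form, the first expression is v1: center (-1/20, -11/20), radius 1/90; v2: center (1/4, 1/2), radius 1/12; v3: center (1/2, -1/2), radius 1/10; v4: center (1/40, -11/20), radius 1/90
In normal form, the second expression is v1: center (1/2, 1/4), radius 1/12; v2: center (1/4, -1/2), radius 1/10; v3: center (-9/40, 11/40), radius 1/100; v4: center (-1/4, 3/10), radius 1/120
Different reductions; not equal.


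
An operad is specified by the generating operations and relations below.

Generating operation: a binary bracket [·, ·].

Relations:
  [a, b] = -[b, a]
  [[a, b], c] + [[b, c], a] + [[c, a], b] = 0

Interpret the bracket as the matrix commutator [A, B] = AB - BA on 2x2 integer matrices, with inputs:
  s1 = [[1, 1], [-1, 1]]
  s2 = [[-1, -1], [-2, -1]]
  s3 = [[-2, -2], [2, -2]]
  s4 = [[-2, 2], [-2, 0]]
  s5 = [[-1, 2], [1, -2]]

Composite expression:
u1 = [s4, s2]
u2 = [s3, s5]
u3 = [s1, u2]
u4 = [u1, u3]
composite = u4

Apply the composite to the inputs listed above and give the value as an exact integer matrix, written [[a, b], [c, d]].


[[72, -160], [112, -72]]

[s4, s2] = [[-6, 2], [-4, 6]]
[s3, s5] = [[-6, 2], [2, 6]]
[s1, [s3, s5]] = [[4, 12], [12, -4]]
[[s4, s2], [s1, [s3, s5]]] = [[72, -160], [112, -72]]


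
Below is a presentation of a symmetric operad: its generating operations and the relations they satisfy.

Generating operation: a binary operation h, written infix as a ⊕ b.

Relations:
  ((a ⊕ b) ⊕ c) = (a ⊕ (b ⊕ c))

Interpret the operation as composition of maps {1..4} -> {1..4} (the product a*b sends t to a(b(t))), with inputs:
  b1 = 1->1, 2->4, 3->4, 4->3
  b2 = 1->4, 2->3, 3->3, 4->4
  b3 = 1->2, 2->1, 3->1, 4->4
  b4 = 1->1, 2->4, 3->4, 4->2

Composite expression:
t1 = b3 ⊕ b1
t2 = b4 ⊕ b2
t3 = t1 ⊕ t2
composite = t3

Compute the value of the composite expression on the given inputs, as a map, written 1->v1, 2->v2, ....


1->4, 2->1, 3->1, 4->4

(b3 ⊕ b1) = 1->2, 2->4, 3->4, 4->1
(b4 ⊕ b2) = 1->2, 2->4, 3->4, 4->2
((b3 ⊕ b1) ⊕ (b4 ⊕ b2)) = 1->4, 2->1, 3->1, 4->4


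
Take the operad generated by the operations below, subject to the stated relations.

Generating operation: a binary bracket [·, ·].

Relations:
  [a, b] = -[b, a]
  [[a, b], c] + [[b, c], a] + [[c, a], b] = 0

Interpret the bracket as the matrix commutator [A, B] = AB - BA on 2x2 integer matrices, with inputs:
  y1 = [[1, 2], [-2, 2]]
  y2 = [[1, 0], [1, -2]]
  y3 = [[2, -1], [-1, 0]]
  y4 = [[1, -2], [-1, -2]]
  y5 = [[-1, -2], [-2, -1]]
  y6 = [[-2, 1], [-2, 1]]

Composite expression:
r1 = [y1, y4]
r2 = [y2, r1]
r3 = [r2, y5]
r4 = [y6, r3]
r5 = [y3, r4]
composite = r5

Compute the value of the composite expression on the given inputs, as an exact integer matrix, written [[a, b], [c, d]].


[y1, y4] = [[-6, -4], [-7, 6]]
[y2, [y1, y4]] = [[4, -12], [9, -4]]
[[y2, [y1, y4]], y5] = [[42, -16], [16, -42]]
[y6, [[y2, [y1, y4]], y5]] = [[-16, -36], [-120, 16]]
[y3, [y6, [[y2, [y1, y4]], y5]]] = [[84, -104], [272, -84]]

[[84, -104], [272, -84]]


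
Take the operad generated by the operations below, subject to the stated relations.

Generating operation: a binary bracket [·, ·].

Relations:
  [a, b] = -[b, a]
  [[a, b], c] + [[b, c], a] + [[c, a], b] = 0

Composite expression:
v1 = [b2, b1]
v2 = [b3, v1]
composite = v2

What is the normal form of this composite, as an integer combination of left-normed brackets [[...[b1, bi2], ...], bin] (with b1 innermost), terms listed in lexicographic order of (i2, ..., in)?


[[b1, b2], b3]


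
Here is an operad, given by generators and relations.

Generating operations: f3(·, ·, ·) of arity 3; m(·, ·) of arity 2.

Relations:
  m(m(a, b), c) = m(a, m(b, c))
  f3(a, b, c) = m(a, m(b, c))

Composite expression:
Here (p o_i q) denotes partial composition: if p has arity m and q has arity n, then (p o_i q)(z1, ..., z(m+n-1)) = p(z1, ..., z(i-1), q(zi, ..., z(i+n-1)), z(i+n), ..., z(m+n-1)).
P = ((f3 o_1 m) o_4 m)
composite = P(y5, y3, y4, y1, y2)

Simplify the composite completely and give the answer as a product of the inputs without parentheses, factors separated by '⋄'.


y5 ⋄ y3 ⋄ y4 ⋄ y1 ⋄ y2

Under associativity of f3, the answer is the y's in reading order.
m(y5, y3) unparenthesizes to y5 ⋄ y3
m(y1, y2) unparenthesizes to y1 ⋄ y2
f3(m(y5, y3), y4, m(y1, y2)) unparenthesizes to y5 ⋄ y3 ⋄ y4 ⋄ y1 ⋄ y2


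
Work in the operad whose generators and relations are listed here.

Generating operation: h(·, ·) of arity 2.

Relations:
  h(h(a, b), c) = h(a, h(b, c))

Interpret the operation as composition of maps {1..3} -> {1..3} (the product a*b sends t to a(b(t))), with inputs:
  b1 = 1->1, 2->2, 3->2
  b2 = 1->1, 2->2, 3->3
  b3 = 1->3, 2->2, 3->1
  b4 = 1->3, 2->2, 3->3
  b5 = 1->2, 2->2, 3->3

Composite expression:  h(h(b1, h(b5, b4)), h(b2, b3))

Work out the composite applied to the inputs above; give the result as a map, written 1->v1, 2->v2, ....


1->2, 2->2, 3->2

h(b5, b4) = 1->3, 2->2, 3->3
h(b1, h(b5, b4)) = 1->2, 2->2, 3->2
h(b2, b3) = 1->3, 2->2, 3->1
h(h(b1, h(b5, b4)), h(b2, b3)) = 1->2, 2->2, 3->2


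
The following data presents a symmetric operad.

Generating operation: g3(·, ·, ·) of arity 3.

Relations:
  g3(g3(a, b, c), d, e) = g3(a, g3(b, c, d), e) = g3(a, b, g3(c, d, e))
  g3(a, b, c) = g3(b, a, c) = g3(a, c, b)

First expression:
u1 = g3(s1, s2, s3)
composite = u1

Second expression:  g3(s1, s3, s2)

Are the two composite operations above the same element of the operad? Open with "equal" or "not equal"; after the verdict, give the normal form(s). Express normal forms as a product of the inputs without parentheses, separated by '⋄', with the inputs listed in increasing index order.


Normal form of the first expression: s1 ⋄ s2 ⋄ s3
Normal form of the second expression: s1 ⋄ s2 ⋄ s3
Same normal form: equal.

equal — both sides give s1 ⋄ s2 ⋄ s3


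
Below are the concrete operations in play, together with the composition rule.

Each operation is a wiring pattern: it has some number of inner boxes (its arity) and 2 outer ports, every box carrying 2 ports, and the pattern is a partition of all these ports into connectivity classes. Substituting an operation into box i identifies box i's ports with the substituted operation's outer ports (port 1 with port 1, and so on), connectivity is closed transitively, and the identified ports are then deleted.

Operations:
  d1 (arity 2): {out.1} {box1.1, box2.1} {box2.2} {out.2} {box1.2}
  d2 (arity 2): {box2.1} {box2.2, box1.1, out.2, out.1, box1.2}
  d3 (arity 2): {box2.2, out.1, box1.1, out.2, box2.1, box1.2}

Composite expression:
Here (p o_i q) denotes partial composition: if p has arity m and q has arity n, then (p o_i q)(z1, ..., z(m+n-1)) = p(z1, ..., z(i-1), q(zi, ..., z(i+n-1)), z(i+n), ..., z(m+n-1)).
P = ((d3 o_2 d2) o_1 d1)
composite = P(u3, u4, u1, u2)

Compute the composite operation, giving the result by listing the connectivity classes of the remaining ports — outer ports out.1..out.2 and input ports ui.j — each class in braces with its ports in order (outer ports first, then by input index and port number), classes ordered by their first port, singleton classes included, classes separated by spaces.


Reachability decides: close wires over d3-identified ports.
after d1, the pattern on (u3, u4) reads {out.1} {out.2} {u3.1, u4.1} {u3.2} {u4.2} (out.j = its outer ports)
after d2, the pattern on (u1, u2) reads {out.1, out.2, u1.1, u1.2, u2.2} {u2.1} (out.j = its outer ports)
after d3, the pattern on (u3, u4, u1, u2) reads {out.1, out.2, u1.1, u1.2, u2.2} {u2.1} {u3.1, u4.1} {u3.2} {u4.2} (out.j = its outer ports)

{out.1, out.2, u1.1, u1.2, u2.2} {u2.1} {u3.1, u4.1} {u3.2} {u4.2}


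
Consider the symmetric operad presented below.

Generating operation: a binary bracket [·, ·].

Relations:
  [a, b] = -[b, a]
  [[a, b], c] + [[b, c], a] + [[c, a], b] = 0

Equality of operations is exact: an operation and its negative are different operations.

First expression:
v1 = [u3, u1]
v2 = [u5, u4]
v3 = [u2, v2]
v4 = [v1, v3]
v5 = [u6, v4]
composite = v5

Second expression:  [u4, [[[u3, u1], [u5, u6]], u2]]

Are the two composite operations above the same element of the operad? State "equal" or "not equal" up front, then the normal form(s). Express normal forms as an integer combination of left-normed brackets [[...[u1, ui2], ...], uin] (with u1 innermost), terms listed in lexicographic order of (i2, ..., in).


not equal — first -[[[[[u1, u3], u2], u4], u5], u6] + [[[[[u1, u3], u2], u5], u4], u6] + [[[[[u1, u3], u4], u5], u2], u6] - [[[[[u1, u3], u5], u4], u2], u6], second [[[[[u1, u3], u5], u6], u2], u4] - [[[[[u1, u3], u6], u5], u2], u4]

The first expression reduces to -[[[[[u1, u3], u2], u4], u5], u6] + [[[[[u1, u3], u2], u5], u4], u6] + [[[[[u1, u3], u4], u5], u2], u6] - [[[[[u1, u3], u5], u4], u2], u6]
The second expression reduces to [[[[[u1, u3], u5], u6], u2], u4] - [[[[[u1, u3], u6], u5], u2], u4]
Different reductions; not equal.


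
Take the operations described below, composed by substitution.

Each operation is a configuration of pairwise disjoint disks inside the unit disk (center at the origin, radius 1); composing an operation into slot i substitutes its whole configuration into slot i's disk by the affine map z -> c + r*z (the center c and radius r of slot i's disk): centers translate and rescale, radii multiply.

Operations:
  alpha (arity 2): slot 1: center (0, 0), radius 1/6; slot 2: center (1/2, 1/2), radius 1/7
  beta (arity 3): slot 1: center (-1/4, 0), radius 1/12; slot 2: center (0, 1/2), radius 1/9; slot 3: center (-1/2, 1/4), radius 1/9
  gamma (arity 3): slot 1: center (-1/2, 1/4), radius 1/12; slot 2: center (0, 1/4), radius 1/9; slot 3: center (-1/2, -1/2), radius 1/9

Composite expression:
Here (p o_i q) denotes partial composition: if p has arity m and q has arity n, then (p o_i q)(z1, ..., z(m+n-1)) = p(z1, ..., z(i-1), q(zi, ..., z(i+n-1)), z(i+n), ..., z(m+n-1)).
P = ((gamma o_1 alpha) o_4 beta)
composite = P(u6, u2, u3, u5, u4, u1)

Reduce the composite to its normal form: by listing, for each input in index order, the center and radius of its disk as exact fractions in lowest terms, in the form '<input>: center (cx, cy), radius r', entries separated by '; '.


u1: center (-5/9, -17/36), radius 1/81; u2: center (-11/24, 7/24), radius 1/84; u3: center (0, 1/4), radius 1/9; u4: center (-1/2, -4/9), radius 1/81; u5: center (-19/36, -1/2), radius 1/108; u6: center (-1/2, 1/4), radius 1/72

Follow each u-input down from gamma: c' goes to c + r*c', radius to r*r'.
for u6, the 2-step affine chain lands on center (-1/2, 1/4), radius 1/72
for u2, the 2-step affine chain lands on center (-11/24, 7/24), radius 1/84
for u3, the 1-step affine chain lands on center (0, 1/4), radius 1/9
for u5, the 2-step affine chain lands on center (-19/36, -1/2), radius 1/108
for u4, the 2-step affine chain lands on center (-1/2, -4/9), radius 1/81
for u1, the 2-step affine chain lands on center (-5/9, -17/36), radius 1/81


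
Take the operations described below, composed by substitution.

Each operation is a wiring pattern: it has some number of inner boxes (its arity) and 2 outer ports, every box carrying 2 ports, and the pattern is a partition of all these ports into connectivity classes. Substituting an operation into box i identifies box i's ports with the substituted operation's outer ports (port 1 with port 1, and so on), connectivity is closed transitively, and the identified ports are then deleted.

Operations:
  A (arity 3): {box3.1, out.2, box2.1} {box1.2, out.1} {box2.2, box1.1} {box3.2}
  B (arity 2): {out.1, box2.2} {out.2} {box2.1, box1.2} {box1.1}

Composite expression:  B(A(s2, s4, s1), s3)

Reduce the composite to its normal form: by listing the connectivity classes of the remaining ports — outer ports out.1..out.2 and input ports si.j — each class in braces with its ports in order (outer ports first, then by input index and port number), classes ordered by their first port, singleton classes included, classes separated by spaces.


{out.1, s3.2} {out.2} {s1.1, s3.1, s4.1} {s1.2} {s2.1, s4.2} {s2.2}

Reachability decides: close wires over B-identified ports.
the subtree at A composes to {out.1, s2.2} {out.2, s1.1, s4.1} {s1.2} {s2.1, s4.2} on (s2, s4, s1); out.j = own outer ports
the subtree at B composes to {out.1, s3.2} {out.2} {s1.1, s3.1, s4.1} {s1.2} {s2.1, s4.2} {s2.2} on (s2, s4, s1, s3); out.j = own outer ports


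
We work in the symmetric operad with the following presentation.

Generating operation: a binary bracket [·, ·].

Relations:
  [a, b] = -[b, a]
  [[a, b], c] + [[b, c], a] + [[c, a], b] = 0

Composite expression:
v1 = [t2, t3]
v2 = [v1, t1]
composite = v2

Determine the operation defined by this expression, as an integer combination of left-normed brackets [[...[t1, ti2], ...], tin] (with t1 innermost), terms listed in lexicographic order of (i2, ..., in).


-[[t1, t2], t3] + [[t1, t3], t2]

Left-normed coefficients sit on the t1-initial expansion words.
Composite bracket: [[t2, t3], t1]
The bracket unfolds into 4 signed words via [a, b] = ab - ba (2^2 = 4).
Only words starting with t1 matter:
  sign of t1t2t3 is -1, so it contributes -[[t1, t2], t3]
  sign of t1t3t2 is +1, so it contributes +[[t1, t3], t2]


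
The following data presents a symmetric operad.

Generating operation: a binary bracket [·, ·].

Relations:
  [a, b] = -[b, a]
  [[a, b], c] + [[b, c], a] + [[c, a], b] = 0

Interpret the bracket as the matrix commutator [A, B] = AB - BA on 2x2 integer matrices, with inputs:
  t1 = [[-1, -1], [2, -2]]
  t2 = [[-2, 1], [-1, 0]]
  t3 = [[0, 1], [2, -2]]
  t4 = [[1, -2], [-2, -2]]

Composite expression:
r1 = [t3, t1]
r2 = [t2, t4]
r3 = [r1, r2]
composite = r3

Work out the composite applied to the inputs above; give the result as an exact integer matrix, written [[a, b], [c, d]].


[t3, t1] = [[4, -3], [-2, -4]]
[t2, t4] = [[-4, 1], [-7, 4]]
[[t3, t1], [t2, t4]] = [[23, -16], [72, -23]]

[[23, -16], [72, -23]]


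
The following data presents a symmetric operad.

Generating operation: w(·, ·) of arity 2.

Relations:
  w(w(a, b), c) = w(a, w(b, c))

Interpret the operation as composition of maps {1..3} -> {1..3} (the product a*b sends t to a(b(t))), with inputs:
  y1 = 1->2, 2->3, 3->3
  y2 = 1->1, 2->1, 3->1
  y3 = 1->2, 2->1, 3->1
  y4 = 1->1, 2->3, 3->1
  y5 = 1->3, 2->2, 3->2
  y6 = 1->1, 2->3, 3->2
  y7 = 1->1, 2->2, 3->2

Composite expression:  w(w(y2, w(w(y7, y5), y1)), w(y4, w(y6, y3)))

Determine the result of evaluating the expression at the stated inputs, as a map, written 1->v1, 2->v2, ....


1->1, 2->1, 3->1

w(y7, y5) = 1->2, 2->2, 3->2
w(w(y7, y5), y1) = 1->2, 2->2, 3->2
w(y2, w(w(y7, y5), y1)) = 1->1, 2->1, 3->1
w(y6, y3) = 1->3, 2->1, 3->1
w(y4, w(y6, y3)) = 1->1, 2->1, 3->1
w(w(y2, w(w(y7, y5), y1)), w(y4, w(y6, y3))) = 1->1, 2->1, 3->1


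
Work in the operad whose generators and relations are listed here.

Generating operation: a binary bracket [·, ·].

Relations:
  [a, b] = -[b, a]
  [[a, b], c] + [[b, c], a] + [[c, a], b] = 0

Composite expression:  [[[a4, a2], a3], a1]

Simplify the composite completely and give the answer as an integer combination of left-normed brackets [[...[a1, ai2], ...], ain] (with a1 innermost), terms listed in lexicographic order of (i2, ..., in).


[[[a1, a2], a4], a3] - [[[a1, a3], a2], a4] + [[[a1, a3], a4], a2] - [[[a1, a4], a2], a3]

Antisymmetry and Jacobi reduce to a1-anchored left-normed brackets.
Composite bracket: [[[a4, a2], a3], a1]
Each bracket splits as ab - ba, giving 8 signed words (2^3 = 8).
Words beginning with a1 determine it all:
  sign of a1a2a4a3 is +1, so it contributes +[[[a1, a2], a4], a3]
  sign of a1a3a2a4 is -1, so it contributes -[[[a1, a3], a2], a4]
  sign of a1a3a4a2 is +1, so it contributes +[[[a1, a3], a4], a2]
  sign of a1a4a2a3 is -1, so it contributes -[[[a1, a4], a2], a3]


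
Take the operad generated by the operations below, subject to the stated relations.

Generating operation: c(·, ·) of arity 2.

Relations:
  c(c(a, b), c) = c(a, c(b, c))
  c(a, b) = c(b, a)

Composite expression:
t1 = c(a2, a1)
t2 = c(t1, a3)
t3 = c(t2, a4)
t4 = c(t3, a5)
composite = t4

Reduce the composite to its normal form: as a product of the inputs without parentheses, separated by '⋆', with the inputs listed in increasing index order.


a1 ⋆ a2 ⋆ a3 ⋆ a4 ⋆ a5

Shape and order are irrelevant to c; the a-input set decides.
c(a2, a1) linearizes to a2 ⋆ a1
c(c(a2, a1), a3) linearizes to a2 ⋆ a1 ⋆ a3
c(c(c(a2, a1), a3), a4) linearizes to a2 ⋆ a1 ⋆ a3 ⋆ a4
c(c(c(c(a2, a1), a3), a4), a5) linearizes to a2 ⋆ a1 ⋆ a3 ⋆ a4 ⋆ a5
commutativity sorts the factors: a1 ⋆ a2 ⋆ a3 ⋆ a4 ⋆ a5


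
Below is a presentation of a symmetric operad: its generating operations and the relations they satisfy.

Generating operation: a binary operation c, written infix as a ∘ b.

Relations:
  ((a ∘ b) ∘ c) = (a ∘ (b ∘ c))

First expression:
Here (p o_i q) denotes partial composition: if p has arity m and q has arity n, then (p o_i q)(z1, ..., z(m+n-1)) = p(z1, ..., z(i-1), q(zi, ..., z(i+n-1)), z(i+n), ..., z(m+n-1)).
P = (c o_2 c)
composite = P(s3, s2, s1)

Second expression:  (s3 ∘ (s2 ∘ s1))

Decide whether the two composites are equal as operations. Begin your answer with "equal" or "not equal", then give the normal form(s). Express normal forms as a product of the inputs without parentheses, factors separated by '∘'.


equal: each reduces to s3 ∘ s2 ∘ s1


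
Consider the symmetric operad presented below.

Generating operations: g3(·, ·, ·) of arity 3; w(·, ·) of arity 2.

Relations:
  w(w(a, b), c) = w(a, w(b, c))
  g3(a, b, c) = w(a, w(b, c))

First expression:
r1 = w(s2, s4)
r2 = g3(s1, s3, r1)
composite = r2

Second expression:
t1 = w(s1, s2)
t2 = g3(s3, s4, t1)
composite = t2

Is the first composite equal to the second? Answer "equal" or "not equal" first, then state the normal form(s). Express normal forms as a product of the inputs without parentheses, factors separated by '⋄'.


Normal form of the first expression: s1 ⋄ s3 ⋄ s2 ⋄ s4
Normal form of the second expression: s3 ⋄ s4 ⋄ s1 ⋄ s2
They disagree, so not equal.

not equal; first: s1 ⋄ s3 ⋄ s2 ⋄ s4; second: s3 ⋄ s4 ⋄ s1 ⋄ s2


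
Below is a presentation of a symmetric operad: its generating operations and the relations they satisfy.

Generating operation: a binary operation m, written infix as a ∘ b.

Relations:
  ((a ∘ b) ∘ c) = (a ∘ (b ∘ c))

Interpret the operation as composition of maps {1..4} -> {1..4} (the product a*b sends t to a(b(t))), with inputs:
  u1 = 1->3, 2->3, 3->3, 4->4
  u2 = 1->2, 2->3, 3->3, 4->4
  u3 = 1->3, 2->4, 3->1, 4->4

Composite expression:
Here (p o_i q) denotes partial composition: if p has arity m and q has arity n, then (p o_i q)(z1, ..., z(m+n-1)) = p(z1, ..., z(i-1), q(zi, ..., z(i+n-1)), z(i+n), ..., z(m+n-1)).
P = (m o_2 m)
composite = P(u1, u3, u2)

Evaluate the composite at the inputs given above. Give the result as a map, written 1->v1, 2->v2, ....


1->4, 2->3, 3->3, 4->4

(u3 ∘ u2) = 1->4, 2->1, 3->1, 4->4
(u1 ∘ (u3 ∘ u2)) = 1->4, 2->3, 3->3, 4->4


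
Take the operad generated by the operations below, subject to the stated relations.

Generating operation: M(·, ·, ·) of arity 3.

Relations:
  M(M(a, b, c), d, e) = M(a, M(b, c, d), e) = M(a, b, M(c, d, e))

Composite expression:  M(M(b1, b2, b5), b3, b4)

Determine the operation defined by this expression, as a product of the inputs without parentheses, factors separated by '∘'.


Key point: M is associative — brackets drop, the b-order remains.
M(b1, b2, b5) unparenthesizes to b1 ∘ b2 ∘ b5
M(M(b1, b2, b5), b3, b4) unparenthesizes to b1 ∘ b2 ∘ b5 ∘ b3 ∘ b4

b1 ∘ b2 ∘ b5 ∘ b3 ∘ b4


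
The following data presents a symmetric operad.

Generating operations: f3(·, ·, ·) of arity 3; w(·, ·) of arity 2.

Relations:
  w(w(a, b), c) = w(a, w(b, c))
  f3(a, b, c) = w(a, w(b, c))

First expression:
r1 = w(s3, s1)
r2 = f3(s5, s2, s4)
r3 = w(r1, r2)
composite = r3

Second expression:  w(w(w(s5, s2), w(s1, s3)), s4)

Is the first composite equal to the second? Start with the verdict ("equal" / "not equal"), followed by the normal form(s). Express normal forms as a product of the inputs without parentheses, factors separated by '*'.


The first expression reduces to s3 * s1 * s5 * s2 * s4
The second expression reduces to s5 * s2 * s1 * s3 * s4
They disagree, so not equal.

not equal; the first gives s3 * s1 * s5 * s2 * s4 and the second s5 * s2 * s1 * s3 * s4


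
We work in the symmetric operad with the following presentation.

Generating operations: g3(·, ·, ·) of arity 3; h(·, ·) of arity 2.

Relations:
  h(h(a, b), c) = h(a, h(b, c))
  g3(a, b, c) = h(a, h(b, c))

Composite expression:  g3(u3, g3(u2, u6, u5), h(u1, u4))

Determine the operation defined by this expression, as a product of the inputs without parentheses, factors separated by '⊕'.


Key point: g3 is associative — brackets drop, the u-order remains.
g3(u2, u6, u5) reduces to u2 ⊕ u6 ⊕ u5
h(u1, u4) reduces to u1 ⊕ u4
g3(u3, g3(u2, u6, u5), h(u1, u4)) reduces to u3 ⊕ u2 ⊕ u6 ⊕ u5 ⊕ u1 ⊕ u4

u3 ⊕ u2 ⊕ u6 ⊕ u5 ⊕ u1 ⊕ u4


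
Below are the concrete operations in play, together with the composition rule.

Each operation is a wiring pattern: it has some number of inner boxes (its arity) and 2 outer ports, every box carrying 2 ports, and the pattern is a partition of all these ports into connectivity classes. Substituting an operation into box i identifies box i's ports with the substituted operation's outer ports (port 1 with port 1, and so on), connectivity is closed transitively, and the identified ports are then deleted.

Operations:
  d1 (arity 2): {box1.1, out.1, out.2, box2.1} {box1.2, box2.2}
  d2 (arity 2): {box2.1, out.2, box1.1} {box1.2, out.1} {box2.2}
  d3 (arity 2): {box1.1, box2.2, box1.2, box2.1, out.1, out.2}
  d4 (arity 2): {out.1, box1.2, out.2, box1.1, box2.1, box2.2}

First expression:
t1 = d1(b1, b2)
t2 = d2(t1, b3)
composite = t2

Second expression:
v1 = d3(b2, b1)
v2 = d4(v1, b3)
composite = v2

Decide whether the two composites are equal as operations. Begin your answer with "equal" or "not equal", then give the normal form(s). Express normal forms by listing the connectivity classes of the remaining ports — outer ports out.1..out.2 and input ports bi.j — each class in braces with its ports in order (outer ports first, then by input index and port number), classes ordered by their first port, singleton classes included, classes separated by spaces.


not equal; first: {out.1, out.2, b1.1, b2.1, b3.1} {b1.2, b2.2} {b3.2}; second: {out.1, out.2, b1.1, b1.2, b2.1, b2.2, b3.1, b3.2}

The first expression reduces to {out.1, out.2, b1.1, b2.1, b3.1} {b1.2, b2.2} {b3.2}
The second expression reduces to {out.1, out.2, b1.1, b1.2, b2.1, b2.2, b3.1, b3.2}
No match — not equal.
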